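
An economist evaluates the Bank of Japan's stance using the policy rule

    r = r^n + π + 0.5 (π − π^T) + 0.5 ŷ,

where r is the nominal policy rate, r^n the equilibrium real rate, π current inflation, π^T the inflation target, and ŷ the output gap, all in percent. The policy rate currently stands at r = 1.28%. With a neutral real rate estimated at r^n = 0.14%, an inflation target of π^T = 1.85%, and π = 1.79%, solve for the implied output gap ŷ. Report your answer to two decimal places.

0.5 ŷ = 1.28 − 0.14 − 1.79 − 0.5 × (1.79 − 1.85) = -0.62
ŷ = -0.62 / 0.5 = -1.24

-1.24%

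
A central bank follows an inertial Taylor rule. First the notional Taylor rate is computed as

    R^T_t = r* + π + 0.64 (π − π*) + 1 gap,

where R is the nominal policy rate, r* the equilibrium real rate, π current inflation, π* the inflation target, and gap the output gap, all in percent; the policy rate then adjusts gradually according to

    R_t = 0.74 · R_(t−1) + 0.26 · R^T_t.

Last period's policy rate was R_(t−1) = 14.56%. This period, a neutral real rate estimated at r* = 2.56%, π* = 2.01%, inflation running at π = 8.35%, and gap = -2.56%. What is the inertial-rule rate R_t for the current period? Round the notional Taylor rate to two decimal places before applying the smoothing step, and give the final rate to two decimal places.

R^T_t = 2.56 + 8.35 + 0.64 × (8.35 − 2.01) + 1 × (-2.56)
   = 2.56 + 8.35 + 4.0576 − 2.56 = 12.41
R_t = 0.74 × 14.56 + 0.26 × 12.41 = 10.7744 + 3.2266 = 14.00

14.00%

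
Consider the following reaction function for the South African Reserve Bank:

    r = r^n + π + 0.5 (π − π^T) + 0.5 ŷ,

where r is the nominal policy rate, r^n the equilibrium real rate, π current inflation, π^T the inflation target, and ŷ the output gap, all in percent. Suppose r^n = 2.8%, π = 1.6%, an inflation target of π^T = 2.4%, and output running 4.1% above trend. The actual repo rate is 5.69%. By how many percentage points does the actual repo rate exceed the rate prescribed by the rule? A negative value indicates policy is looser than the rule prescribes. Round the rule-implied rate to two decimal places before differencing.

Output 4.1% above potential → ŷ = 4.1.
r = 2.8 + 1.6 + 0.5 × (1.6 − 2.4) + 0.5 × 4.1
   = 2.8 + 1.6 − 0.4 + 2.05 = 6.05
Deviation = 5.69 − 6.05 = -0.36 pp.

-0.36 pp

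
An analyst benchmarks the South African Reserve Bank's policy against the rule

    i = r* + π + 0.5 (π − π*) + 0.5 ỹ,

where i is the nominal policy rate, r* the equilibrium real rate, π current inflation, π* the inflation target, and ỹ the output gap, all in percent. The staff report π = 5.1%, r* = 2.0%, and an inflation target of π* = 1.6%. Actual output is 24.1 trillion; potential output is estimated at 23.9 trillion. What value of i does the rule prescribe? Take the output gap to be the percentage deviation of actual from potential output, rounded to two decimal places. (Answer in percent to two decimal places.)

9.27%

Output gap = 100 × (24.1 − 23.9) / 23.9 = 0.84%.
i = 2.00 + 5.10 + 0.5 × (5.10 − 1.60) + 0.5 × 0.84
   = 2.00 + 5.1 + 1.75 + 0.42 = 9.27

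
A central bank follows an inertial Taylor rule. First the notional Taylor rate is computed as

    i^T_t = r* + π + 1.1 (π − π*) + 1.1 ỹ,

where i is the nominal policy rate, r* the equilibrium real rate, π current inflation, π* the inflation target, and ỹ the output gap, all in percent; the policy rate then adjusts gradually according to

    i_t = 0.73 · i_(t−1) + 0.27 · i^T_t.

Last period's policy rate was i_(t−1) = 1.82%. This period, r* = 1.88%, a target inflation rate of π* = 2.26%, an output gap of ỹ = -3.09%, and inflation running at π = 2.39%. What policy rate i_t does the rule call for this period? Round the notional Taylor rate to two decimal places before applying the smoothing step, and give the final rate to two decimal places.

i^T_t = 1.88 + 2.39 + 1.1 × (2.39 − 2.26) + 1.1 × (-3.09)
   = 1.88 + 2.39 + 0.143 − 3.399 = 1.01
i_t = 0.73 × 1.82 + 0.27 × 1.01 = 1.3286 + 0.2727 = 1.60

1.60%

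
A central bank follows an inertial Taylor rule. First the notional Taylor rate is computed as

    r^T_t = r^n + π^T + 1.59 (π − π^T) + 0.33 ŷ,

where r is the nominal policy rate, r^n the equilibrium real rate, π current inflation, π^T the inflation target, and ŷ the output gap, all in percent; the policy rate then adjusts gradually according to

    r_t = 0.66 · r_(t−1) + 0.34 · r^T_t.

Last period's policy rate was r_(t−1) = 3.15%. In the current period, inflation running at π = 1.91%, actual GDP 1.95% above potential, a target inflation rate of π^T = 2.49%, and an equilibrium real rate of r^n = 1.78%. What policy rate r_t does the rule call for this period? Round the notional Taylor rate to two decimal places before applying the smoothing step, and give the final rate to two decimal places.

Output 1.95% above potential → ŷ = 1.95.
r^T_t = 1.78 + 2.49 + 1.59 × (1.91 − 2.49) + 0.33 × 1.95
   = 1.78 + 2.49 − 0.9222 + 0.6435 = 3.99
r_t = 0.66 × 3.15 + 0.34 × 3.99 = 2.079 + 1.3566 = 3.44

3.44%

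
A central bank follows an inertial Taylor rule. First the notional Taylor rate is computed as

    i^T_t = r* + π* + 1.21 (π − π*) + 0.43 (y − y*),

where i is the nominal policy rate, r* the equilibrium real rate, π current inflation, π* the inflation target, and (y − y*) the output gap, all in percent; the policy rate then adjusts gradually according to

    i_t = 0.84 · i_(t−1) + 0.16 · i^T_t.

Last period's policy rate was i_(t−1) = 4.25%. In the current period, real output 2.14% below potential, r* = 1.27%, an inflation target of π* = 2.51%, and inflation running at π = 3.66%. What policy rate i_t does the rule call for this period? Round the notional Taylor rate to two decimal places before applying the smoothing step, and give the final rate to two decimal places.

Output 2.14% below potential → (y − y*) = -2.14.
i^T_t = 1.27 + 2.51 + 1.21 × (3.66 − 2.51) + 0.43 × (-2.14)
   = 1.27 + 2.51 + 1.3915 − 0.9202 = 4.25
i_t = 0.84 × 4.25 + 0.16 × 4.25 = 3.57 + 0.68 = 4.25

4.25%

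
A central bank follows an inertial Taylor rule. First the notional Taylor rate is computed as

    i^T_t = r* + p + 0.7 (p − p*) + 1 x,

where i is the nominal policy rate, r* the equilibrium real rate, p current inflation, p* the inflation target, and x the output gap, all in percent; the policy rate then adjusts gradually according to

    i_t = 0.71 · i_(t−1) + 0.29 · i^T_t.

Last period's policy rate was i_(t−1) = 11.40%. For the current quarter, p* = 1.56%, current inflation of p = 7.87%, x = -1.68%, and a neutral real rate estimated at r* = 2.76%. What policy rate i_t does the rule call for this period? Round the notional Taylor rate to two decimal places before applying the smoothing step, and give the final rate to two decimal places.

i^T_t = 2.76 + 7.87 + 0.7 × (7.87 − 1.56) + 1 × (-1.68)
   = 2.76 + 7.87 + 4.417 − 1.68 = 13.37
i_t = 0.71 × 11.40 + 0.29 × 13.37 = 8.094 + 3.8773 = 11.97

11.97%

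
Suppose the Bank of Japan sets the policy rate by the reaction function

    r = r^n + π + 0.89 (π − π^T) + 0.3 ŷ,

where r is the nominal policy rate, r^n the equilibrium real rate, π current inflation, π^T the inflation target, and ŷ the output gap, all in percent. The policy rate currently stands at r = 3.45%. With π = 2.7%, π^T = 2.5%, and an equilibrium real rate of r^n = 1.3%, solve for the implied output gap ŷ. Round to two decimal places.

-2.43%

0.3 ŷ = 3.45 − 1.3 − 2.7 − 0.89 × (2.7 − 2.5) = -0.728
ŷ = -0.728 / 0.3 = -2.43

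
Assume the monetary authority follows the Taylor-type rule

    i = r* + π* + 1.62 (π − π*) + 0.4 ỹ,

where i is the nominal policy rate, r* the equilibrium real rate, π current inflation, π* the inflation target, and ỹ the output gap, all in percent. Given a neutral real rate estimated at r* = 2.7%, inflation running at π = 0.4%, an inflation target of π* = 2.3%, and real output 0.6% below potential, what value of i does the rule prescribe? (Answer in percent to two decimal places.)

Output 0.6% below potential → ỹ = -0.6.
i = 2.7 + 2.3 + 1.62 × (0.4 − 2.3) + 0.4 × (-0.6)
   = 2.7 + 2.3 − 3.078 − 0.24 = 1.68

1.68%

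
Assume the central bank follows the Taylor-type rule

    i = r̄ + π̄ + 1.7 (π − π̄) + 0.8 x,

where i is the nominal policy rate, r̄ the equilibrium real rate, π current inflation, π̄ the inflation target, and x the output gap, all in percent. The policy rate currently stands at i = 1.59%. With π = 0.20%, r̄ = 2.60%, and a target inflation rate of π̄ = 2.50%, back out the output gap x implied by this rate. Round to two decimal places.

0.8 x = 1.59 − 2.60 − 2.50 − 1.7 × (0.20 − 2.50) = 0.4
x = 0.4 / 0.8 = 0.50

0.50%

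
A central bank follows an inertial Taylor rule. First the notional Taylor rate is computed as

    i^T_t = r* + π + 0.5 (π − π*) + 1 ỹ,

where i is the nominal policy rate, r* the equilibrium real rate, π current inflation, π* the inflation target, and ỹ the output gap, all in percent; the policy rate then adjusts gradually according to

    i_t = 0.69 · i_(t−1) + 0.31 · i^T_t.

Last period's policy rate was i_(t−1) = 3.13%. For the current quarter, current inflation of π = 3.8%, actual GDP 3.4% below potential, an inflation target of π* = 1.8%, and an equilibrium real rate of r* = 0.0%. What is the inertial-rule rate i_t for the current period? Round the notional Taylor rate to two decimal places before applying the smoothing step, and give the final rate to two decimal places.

2.59%

Output 3.4% below potential → ỹ = -3.4.
i^T_t = 0.0 + 3.8 + 0.5 × (3.8 − 1.8) + 1 × (-3.4)
   = 0.0 + 3.8 + 1 − 3.4 = 1.40
i_t = 0.69 × 3.13 + 0.31 × 1.40 = 2.1597 + 0.434 = 2.59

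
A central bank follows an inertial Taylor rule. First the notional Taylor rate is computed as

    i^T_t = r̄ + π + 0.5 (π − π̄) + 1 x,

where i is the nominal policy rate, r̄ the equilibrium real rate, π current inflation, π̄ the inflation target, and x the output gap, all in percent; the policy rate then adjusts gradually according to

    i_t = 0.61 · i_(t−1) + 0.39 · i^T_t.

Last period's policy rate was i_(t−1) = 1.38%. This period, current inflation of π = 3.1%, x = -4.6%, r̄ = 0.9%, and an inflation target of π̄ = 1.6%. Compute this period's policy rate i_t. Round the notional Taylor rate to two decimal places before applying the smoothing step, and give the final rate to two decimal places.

i^T_t = 0.9 + 3.1 + 0.5 × (3.1 − 1.6) + 1 × (-4.6)
   = 0.9 + 3.1 + 0.75 − 4.6 = 0.15
i_t = 0.61 × 1.38 + 0.39 × 0.15 = 0.8418 + 0.0585 = 0.90

0.90%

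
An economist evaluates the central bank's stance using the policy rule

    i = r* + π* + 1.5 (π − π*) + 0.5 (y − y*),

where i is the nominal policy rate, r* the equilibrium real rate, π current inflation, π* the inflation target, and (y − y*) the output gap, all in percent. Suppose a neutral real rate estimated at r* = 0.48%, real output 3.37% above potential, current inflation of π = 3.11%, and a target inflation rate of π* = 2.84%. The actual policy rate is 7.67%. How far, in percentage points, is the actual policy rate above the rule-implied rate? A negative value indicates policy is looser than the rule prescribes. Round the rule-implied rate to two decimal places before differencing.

Output 3.37% above potential → (y − y*) = 3.37.
i = 0.48 + 2.84 + 1.5 × (3.11 − 2.84) + 0.5 × 3.37
   = 0.48 + 2.84 + 0.405 + 1.685 = 5.41
Deviation = 7.67 − 5.41 = 2.26 pp.

2.26 pp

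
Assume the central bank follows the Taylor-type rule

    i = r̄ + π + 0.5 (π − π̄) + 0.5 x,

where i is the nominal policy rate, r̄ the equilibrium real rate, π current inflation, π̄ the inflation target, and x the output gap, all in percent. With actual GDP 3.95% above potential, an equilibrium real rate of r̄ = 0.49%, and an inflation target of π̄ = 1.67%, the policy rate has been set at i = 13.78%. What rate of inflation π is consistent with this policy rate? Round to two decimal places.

8.10%

Output 3.95% above potential → x = 3.95.
Collecting π: i = r̄ + (1 + 0.5) π − 0.5 π̄ + 0.5 x
1.5 π = 13.78 − 0.49 + 0.5 × 1.67 − 0.5 × 3.95 = 12.15
π = 12.15 / 1.5 = 8.10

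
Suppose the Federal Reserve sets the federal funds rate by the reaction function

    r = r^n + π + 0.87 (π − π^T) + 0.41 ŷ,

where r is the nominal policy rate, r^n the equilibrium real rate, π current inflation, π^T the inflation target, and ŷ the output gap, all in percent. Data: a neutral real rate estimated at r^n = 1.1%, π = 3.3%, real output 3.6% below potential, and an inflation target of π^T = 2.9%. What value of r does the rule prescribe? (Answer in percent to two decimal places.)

Output 3.6% below potential → ŷ = -3.6.
r = 1.1 + 3.3 + 0.87 × (3.3 − 2.9) + 0.41 × (-3.6)
   = 1.1 + 3.3 + 0.348 − 1.476 = 3.27

3.27%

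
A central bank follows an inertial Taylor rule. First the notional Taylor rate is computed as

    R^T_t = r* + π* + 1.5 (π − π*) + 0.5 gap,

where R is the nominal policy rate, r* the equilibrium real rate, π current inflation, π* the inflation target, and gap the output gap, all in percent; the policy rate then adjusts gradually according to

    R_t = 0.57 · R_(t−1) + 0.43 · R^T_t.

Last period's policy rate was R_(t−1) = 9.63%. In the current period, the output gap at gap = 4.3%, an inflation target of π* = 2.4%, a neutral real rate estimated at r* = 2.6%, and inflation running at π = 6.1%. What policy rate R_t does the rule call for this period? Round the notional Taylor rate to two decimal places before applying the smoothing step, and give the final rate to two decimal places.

10.95%

R^T_t = 2.6 + 2.4 + 1.5 × (6.1 − 2.4) + 0.5 × 4.3
   = 2.6 + 2.4 + 5.55 + 2.15 = 12.70
R_t = 0.57 × 9.63 + 0.43 × 12.70 = 5.4891 + 5.461 = 10.95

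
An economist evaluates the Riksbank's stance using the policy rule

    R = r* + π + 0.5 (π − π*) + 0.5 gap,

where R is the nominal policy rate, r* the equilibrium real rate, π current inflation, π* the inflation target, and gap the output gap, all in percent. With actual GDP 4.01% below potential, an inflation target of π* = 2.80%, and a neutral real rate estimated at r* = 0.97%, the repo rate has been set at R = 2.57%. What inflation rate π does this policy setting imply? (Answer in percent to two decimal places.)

3.34%

Output 4.01% below potential → gap = -4.01.
Collecting π: R = r* + (1 + 0.5) π − 0.5 π* + 0.5 gap
1.5 π = 2.57 − 0.97 + 0.5 × 2.80 − 0.5 × (-4.01) = 5.005
π = 5.005 / 1.5 = 3.34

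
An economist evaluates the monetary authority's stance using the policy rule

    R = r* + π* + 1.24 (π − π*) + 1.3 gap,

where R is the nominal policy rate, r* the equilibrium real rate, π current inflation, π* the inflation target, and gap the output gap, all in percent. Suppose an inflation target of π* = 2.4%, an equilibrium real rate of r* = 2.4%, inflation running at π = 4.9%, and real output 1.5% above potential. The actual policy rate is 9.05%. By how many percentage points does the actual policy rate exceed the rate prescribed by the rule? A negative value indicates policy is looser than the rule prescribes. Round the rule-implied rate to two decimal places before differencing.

Output 1.5% above potential → gap = 1.5.
R = 2.4 + 2.4 + 1.24 × (4.9 − 2.4) + 1.3 × 1.5
   = 2.4 + 2.4 + 3.1 + 1.95 = 9.85
Deviation = 9.05 − 9.85 = -0.80 pp.

-0.80 pp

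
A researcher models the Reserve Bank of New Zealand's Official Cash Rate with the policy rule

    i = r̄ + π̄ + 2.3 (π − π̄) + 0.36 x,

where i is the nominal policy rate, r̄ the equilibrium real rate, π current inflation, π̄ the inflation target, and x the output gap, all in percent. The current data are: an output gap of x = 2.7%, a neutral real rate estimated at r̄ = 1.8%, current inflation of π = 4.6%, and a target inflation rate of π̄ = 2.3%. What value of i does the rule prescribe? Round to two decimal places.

10.36%

i = 1.8 + 2.3 + 2.3 × (4.6 − 2.3) + 0.36 × 2.7
   = 1.8 + 2.3 + 5.29 + 0.972 = 10.36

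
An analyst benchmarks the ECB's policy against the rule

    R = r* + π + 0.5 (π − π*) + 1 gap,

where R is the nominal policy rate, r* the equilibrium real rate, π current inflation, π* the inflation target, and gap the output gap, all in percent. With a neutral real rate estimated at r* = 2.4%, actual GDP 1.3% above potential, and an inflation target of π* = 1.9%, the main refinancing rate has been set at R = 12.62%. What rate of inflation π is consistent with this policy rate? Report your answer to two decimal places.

6.58%

Output 1.3% above potential → gap = 1.3.
Collecting π: R = r* + (1 + 0.5) π − 0.5 π* + 1 gap
1.5 π = 12.62 − 2.4 + 0.5 × 1.9 − 1 × 1.3 = 9.87
π = 9.87 / 1.5 = 6.58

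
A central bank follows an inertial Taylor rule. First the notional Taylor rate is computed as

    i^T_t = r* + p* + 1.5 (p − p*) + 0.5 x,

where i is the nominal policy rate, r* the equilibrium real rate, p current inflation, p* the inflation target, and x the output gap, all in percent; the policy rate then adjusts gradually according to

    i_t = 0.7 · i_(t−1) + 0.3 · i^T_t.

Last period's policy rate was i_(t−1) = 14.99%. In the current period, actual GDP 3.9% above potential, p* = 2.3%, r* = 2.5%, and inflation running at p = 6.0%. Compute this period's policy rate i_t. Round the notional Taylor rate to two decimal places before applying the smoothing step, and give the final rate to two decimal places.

14.18%

Output 3.9% above potential → x = 3.9.
i^T_t = 2.5 + 2.3 + 1.5 × (6.0 − 2.3) + 0.5 × 3.9
   = 2.5 + 2.3 + 5.55 + 1.95 = 12.30
i_t = 0.7 × 14.99 + 0.3 × 12.30 = 10.493 + 3.69 = 14.18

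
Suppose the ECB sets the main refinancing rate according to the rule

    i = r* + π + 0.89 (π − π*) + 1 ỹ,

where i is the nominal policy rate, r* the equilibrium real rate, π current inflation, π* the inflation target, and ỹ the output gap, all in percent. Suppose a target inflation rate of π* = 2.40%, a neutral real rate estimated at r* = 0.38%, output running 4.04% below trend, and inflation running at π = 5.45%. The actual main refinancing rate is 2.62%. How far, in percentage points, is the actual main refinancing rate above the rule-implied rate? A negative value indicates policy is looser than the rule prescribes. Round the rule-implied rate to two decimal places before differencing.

-1.88 pp

Output 4.04% below potential → ỹ = -4.04.
i = 0.38 + 5.45 + 0.89 × (5.45 − 2.40) + 1 × (-4.04)
   = 0.38 + 5.45 + 2.7145 − 4.04 = 4.50
Deviation = 2.62 − 4.50 = -1.88 pp.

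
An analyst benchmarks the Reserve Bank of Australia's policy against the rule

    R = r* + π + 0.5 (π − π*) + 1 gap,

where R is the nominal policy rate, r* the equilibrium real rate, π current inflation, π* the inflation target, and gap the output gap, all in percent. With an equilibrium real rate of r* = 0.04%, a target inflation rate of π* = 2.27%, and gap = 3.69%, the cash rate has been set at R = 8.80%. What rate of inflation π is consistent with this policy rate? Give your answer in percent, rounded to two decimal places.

4.14%

Collecting π: R = r* + (1 + 0.5) π − 0.5 π* + 1 gap
1.5 π = 8.80 − 0.04 + 0.5 × 2.27 − 1 × 3.69 = 6.205
π = 6.205 / 1.5 = 4.14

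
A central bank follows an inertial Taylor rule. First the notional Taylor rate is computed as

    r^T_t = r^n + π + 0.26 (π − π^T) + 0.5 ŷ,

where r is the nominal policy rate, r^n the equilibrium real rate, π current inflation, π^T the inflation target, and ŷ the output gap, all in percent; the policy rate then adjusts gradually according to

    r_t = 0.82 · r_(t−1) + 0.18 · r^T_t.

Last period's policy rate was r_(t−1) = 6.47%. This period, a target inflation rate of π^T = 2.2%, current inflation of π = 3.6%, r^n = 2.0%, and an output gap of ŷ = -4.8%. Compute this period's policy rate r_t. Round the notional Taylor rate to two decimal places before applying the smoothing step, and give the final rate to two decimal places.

5.95%

r^T_t = 2.0 + 3.6 + 0.26 × (3.6 − 2.2) + 0.5 × (-4.8)
   = 2.0 + 3.6 + 0.364 − 2.4 = 3.56
r_t = 0.82 × 6.47 + 0.18 × 3.56 = 5.3054 + 0.6408 = 5.95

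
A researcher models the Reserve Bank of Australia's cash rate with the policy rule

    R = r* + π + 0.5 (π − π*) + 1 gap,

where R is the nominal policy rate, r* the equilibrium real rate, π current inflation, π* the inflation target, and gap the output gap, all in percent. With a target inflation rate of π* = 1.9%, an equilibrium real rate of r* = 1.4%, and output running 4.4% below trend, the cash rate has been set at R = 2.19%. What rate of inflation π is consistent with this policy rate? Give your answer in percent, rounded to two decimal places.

4.09%

Output 4.4% below potential → gap = -4.4.
Collecting π: R = r* + (1 + 0.5) π − 0.5 π* + 1 gap
1.5 π = 2.19 − 1.4 + 0.5 × 1.9 − 1 × (-4.4) = 6.14
π = 6.14 / 1.5 = 4.09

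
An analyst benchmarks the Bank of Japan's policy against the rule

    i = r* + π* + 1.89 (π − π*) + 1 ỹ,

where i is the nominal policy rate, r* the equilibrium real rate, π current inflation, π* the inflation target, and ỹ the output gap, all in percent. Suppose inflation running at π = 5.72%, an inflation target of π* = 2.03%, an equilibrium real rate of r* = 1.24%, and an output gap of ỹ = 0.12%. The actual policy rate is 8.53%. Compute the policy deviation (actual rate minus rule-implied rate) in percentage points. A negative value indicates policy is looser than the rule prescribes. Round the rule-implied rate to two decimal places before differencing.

-1.83 pp

i = 1.24 + 2.03 + 1.89 × (5.72 − 2.03) + 1 × 0.12
   = 1.24 + 2.03 + 6.9741 + 0.12 = 10.36
Deviation = 8.53 − 10.36 = -1.83 pp.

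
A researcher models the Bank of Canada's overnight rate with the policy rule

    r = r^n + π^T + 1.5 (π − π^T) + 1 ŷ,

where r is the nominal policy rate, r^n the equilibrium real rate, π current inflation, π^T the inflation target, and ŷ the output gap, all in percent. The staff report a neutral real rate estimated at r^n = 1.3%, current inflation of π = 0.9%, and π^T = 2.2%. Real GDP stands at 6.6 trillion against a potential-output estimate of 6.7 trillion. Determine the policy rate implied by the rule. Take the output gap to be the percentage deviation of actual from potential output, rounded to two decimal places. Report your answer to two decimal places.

Output gap = 100 × (6.6 − 6.7) / 6.7 = -1.49%.
r = 1.30 + 2.20 + 1.5 × (0.90 − 2.20) + 1 × (-1.49)
   = 1.30 + 2.2 − 1.95 − 1.49 = 0.06

0.06%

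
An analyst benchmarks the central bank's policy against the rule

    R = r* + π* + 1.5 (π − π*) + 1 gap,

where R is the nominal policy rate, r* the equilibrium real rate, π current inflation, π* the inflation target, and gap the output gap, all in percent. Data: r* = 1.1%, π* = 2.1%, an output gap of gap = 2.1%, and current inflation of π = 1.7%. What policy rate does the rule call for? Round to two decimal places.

4.70%

R = 1.1 + 2.1 + 1.5 × (1.7 − 2.1) + 1 × 2.1
   = 1.1 + 2.1 − 0.6 + 2.1 = 4.70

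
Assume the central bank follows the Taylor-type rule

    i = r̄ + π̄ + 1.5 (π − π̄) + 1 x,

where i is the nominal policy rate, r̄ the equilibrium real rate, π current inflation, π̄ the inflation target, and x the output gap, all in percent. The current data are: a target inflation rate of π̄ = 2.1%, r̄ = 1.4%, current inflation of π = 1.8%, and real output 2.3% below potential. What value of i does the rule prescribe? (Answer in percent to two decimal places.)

Output 2.3% below potential → x = -2.3.
i = 1.4 + 2.1 + 1.5 × (1.8 − 2.1) + 1 × (-2.3)
   = 1.4 + 2.1 − 0.45 − 2.3 = 0.75

0.75%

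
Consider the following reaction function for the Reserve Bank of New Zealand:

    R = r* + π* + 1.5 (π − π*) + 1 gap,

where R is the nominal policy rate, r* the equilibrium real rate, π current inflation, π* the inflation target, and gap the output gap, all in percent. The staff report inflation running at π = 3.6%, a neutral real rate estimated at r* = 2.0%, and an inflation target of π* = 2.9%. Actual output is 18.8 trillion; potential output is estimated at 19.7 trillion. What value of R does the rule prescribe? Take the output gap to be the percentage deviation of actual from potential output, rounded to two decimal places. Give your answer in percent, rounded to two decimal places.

Output gap = 100 × (18.8 − 19.7) / 19.7 = -4.57%.
R = 2.00 + 2.90 + 1.5 × (3.60 − 2.90) + 1 × (-4.57)
   = 2.00 + 2.9 + 1.05 − 4.57 = 1.38

1.38%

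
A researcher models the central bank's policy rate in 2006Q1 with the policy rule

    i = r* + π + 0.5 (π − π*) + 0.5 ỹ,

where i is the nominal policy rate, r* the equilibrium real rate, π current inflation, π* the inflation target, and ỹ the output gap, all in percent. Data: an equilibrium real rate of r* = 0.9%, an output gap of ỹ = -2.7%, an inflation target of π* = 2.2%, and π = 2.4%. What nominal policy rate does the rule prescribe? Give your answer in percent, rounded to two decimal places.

2.05%

i = 0.9 + 2.4 + 0.5 × (2.4 − 2.2) + 0.5 × (-2.7)
   = 0.9 + 2.4 + 0.1 − 1.35 = 2.05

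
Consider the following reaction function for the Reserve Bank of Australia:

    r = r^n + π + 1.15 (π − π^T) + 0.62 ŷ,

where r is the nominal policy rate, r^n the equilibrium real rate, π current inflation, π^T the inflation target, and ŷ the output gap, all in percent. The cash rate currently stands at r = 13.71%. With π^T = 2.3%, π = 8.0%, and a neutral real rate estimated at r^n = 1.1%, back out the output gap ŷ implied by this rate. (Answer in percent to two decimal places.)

-3.14%

0.62 ŷ = 13.71 − 1.1 − 8.0 − 1.15 × (8.0 − 2.3) = -1.945
ŷ = -1.945 / 0.62 = -3.14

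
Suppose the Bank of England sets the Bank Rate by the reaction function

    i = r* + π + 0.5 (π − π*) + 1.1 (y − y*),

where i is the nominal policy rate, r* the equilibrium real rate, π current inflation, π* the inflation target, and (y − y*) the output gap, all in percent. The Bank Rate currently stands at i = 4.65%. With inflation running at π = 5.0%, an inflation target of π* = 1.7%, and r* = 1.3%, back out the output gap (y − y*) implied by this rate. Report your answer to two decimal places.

1.1 (y − y*) = 4.65 − 1.3 − 5.0 − 0.5 × (5.0 − 1.7) = -3.3
(y − y*) = -3.3 / 1.1 = -3.00

-3.00%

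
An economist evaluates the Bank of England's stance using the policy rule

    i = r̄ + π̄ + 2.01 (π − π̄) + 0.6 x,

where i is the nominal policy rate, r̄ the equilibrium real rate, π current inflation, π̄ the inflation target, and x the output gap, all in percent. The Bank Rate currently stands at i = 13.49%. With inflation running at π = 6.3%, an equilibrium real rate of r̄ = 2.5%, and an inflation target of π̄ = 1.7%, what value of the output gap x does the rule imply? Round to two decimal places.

0.6 x = 13.49 − 2.5 − 1.7 − 2.01 × (6.3 − 1.7) = 0.044
x = 0.044 / 0.6 = 0.07

0.07%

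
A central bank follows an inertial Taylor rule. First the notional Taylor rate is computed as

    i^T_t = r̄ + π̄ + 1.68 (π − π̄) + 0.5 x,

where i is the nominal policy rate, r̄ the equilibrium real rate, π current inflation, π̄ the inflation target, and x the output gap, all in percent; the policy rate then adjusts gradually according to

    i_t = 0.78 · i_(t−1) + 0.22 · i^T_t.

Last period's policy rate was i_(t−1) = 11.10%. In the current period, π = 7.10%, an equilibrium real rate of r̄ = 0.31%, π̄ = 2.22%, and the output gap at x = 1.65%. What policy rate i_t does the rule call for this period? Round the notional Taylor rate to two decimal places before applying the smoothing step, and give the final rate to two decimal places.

i^T_t = 0.31 + 2.22 + 1.68 × (7.10 − 2.22) + 0.5 × 1.65
   = 0.31 + 2.22 + 8.1984 + 0.825 = 11.55
i_t = 0.78 × 11.10 + 0.22 × 11.55 = 8.658 + 2.541 = 11.20

11.20%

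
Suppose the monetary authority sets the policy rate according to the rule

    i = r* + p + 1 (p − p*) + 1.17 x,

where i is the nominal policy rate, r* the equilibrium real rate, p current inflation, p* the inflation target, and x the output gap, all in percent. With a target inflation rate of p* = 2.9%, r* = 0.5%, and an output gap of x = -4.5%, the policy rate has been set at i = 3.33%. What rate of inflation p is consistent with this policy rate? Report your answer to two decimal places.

5.50%

Collecting p: i = r* + (1 + 1) p − 1 p* + 1.17 x
2 p = 3.33 − 0.5 + 1 × 2.9 − 1.17 × (-4.5) = 10.995
p = 10.995 / 2 = 5.50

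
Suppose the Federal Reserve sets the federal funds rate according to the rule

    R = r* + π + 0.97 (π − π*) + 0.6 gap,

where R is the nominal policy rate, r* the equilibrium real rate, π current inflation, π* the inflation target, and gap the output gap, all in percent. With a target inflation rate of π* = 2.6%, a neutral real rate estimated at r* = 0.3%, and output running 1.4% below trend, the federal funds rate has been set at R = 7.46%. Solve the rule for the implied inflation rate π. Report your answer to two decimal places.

Output 1.4% below potential → gap = -1.4.
Collecting π: R = r* + (1 + 0.97) π − 0.97 π* + 0.6 gap
1.97 π = 7.46 − 0.3 + 0.97 × 2.6 − 0.6 × (-1.4) = 10.522
π = 10.522 / 1.97 = 5.34

5.34%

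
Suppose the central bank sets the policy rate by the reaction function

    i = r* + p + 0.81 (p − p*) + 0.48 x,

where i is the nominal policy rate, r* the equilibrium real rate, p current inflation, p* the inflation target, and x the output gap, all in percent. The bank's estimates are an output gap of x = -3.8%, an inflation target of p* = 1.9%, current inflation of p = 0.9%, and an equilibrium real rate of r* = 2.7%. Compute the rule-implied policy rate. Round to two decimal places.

0.97%

i = 2.7 + 0.9 + 0.81 × (0.9 − 1.9) + 0.48 × (-3.8)
   = 2.7 + 0.9 − 0.81 − 1.824 = 0.97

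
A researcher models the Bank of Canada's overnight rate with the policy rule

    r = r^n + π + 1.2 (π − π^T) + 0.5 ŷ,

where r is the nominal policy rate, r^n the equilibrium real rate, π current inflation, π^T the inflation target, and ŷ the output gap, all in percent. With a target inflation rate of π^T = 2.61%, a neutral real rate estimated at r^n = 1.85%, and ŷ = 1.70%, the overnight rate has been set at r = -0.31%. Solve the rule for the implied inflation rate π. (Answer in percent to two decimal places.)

0.06%

Collecting π: r = r^n + (1 + 1.2) π − 1.2 π^T + 0.5 ŷ
2.2 π = -0.31 − 1.85 + 1.2 × 2.61 − 0.5 × 1.70 = 0.122
π = 0.122 / 2.2 = 0.06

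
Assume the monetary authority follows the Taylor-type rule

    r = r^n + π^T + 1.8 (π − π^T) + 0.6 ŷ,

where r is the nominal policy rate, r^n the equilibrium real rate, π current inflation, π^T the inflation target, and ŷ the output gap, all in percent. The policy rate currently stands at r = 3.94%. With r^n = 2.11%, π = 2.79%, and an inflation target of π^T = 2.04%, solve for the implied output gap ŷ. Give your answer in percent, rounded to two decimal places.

-2.60%

0.6 ŷ = 3.94 − 2.11 − 2.04 − 1.8 × (2.79 − 2.04) = -1.56
ŷ = -1.56 / 0.6 = -2.60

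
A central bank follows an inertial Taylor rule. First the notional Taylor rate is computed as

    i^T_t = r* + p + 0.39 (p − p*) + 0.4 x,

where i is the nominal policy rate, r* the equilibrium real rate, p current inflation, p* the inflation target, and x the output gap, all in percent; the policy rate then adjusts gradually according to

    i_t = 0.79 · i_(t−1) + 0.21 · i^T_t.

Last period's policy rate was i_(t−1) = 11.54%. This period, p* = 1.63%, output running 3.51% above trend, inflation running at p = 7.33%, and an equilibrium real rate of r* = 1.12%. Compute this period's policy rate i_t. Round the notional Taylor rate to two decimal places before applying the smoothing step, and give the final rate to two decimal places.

11.65%

Output 3.51% above potential → x = 3.51.
i^T_t = 1.12 + 7.33 + 0.39 × (7.33 − 1.63) + 0.4 × 3.51
   = 1.12 + 7.33 + 2.223 + 1.404 = 12.08
i_t = 0.79 × 11.54 + 0.21 × 12.08 = 9.1166 + 2.5368 = 11.65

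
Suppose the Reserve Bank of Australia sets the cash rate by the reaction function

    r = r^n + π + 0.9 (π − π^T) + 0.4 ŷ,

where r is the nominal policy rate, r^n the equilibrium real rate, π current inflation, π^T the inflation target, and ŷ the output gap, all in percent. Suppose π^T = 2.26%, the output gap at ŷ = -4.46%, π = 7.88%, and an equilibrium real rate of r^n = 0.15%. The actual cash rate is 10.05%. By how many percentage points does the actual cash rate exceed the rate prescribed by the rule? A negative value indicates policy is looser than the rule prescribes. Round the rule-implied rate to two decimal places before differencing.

r = 0.15 + 7.88 + 0.9 × (7.88 − 2.26) + 0.4 × (-4.46)
   = 0.15 + 7.88 + 5.058 − 1.784 = 11.30
Deviation = 10.05 − 11.30 = -1.25 pp.

-1.25 pp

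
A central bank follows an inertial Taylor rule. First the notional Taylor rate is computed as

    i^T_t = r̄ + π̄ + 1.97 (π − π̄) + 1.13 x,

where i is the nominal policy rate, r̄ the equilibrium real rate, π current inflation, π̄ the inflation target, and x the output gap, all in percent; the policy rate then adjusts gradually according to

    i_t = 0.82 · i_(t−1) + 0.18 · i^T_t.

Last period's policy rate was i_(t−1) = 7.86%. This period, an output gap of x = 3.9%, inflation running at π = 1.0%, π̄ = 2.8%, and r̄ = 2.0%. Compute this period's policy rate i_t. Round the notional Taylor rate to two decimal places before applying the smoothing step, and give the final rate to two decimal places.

i^T_t = 2.0 + 2.8 + 1.97 × (1.0 − 2.8) + 1.13 × 3.9
   = 2.0 + 2.8 − 3.546 + 4.407 = 5.66
i_t = 0.82 × 7.86 + 0.18 × 5.66 = 6.4452 + 1.0188 = 7.46

7.46%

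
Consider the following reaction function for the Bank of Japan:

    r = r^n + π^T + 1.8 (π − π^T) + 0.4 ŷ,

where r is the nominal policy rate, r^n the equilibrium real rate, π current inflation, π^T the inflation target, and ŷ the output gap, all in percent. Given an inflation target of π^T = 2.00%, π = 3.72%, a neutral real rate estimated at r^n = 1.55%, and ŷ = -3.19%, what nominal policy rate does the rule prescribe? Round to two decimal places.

5.37%

r = 1.55 + 2.00 + 1.8 × (3.72 − 2.00) + 0.4 × (-3.19)
   = 1.55 + 2 + 3.096 − 1.276 = 5.37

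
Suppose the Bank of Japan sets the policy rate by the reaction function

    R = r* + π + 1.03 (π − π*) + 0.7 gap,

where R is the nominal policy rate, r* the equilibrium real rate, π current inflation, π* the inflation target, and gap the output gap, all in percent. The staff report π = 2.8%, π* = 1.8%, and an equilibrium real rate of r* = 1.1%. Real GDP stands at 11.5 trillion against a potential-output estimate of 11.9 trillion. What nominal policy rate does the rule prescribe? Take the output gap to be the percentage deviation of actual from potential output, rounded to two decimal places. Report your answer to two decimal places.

Output gap = 100 × (11.5 − 11.9) / 11.9 = -3.36%.
R = 1.10 + 2.80 + 1.03 × (2.80 − 1.80) + 0.7 × (-3.36)
   = 1.10 + 2.8 + 1.03 − 2.352 = 2.58

2.58%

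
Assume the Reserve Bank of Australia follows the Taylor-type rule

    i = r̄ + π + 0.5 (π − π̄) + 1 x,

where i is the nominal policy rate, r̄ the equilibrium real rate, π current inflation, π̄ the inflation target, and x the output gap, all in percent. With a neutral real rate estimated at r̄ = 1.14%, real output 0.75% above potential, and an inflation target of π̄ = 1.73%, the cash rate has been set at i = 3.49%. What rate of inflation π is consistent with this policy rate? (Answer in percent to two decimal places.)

Output 0.75% above potential → x = 0.75.
Collecting π: i = r̄ + (1 + 0.5) π − 0.5 π̄ + 1 x
1.5 π = 3.49 − 1.14 + 0.5 × 1.73 − 1 × 0.75 = 2.465
π = 2.465 / 1.5 = 1.64

1.64%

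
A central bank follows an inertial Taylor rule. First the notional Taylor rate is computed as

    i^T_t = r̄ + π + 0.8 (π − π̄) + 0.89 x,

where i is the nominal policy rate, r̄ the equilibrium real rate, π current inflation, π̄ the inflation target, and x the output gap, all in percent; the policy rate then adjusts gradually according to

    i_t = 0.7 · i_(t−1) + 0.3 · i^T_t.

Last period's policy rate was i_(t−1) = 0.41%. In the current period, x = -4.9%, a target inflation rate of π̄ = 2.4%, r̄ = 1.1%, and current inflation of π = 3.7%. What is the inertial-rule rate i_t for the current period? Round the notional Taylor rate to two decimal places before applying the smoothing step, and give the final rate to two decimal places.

i^T_t = 1.1 + 3.7 + 0.8 × (3.7 − 2.4) + 0.89 × (-4.9)
   = 1.1 + 3.7 + 1.04 − 4.361 = 1.48
i_t = 0.7 × 0.41 + 0.3 × 1.48 = 0.287 + 0.444 = 0.73

0.73%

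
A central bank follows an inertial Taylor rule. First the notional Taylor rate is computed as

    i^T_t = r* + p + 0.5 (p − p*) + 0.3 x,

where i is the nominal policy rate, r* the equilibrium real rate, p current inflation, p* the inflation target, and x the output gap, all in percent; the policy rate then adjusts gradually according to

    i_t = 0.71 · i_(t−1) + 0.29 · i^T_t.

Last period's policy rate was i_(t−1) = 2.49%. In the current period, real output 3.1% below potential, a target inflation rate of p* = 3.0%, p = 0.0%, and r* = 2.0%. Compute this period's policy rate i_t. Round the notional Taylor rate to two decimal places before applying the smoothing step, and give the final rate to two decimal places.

Output 3.1% below potential → x = -3.1.
i^T_t = 2.0 + 0.0 + 0.5 × (0.0 − 3.0) + 0.3 × (-3.1)
   = 2.0 + 0 − 1.5 − 0.93 = -0.43
i_t = 0.71 × 2.49 + 0.29 × (-0.43) = 1.7679 − 0.1247 = 1.64

1.64%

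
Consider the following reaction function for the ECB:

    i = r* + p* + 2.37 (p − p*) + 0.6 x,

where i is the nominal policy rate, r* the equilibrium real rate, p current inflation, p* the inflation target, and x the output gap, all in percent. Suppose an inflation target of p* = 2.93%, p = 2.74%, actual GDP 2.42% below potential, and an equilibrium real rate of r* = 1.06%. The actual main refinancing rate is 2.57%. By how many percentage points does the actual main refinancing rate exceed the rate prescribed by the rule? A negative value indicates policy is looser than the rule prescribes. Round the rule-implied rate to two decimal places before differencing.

0.48 pp

Output 2.42% below potential → x = -2.42.
i = 1.06 + 2.93 + 2.37 × (2.74 − 2.93) + 0.6 × (-2.42)
   = 1.06 + 2.93 − 0.4503 − 1.452 = 2.09
Deviation = 2.57 − 2.09 = 0.48 pp.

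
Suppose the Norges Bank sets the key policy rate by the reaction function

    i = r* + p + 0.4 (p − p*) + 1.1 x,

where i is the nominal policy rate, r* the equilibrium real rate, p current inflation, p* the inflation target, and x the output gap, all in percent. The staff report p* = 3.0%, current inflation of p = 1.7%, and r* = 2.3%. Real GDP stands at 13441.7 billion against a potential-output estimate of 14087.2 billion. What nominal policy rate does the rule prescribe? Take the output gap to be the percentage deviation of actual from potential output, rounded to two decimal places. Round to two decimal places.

Output gap = 100 × (13441.7 − 14087.2) / 14087.2 = -4.58%.
i = 2.30 + 1.70 + 0.4 × (1.70 − 3.00) + 1.1 × (-4.58)
   = 2.30 + 1.7 − 0.52 − 5.038 = -1.56

-1.56%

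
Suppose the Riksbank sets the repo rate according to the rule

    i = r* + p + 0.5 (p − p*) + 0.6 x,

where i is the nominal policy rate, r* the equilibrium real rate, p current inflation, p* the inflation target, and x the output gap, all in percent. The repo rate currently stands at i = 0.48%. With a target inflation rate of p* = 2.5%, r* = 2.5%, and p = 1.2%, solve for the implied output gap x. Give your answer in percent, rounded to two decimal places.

0.6 x = 0.48 − 2.5 − 1.2 − 0.5 × (1.2 − 2.5) = -2.57
x = -2.57 / 0.6 = -4.28

-4.28%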